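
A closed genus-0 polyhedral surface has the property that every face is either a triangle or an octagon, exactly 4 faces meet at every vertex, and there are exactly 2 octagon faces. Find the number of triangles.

Let x be the number of triangles; then F = 2 + x.
Edge–face incidences: 2E = 8·2 + 3·x = 16 + 3x.
Every vertex has degree 4, so 4V = 2E.
Euler: V − E + F = 2 ⇒ (2E)/4 − E + (2 + x) = 2.
Multiply by 8: 2·(2E) − 4·(2E) + 8·(2 + x) = 16, i.e. 16 + 8x − 2·(16 + 3x) = 16.
Collecting terms: 2x − 16 = 16, so 2x = 32, so x = 16.
Then 2E = 16 + 3·16 = 64, so E = 32, V = 2E/4 = 16, F = 2 + 16 = 18.

16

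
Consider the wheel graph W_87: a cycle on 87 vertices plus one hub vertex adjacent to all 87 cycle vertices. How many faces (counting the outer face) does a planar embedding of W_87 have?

W_87 has V = 87 + 1 = 88 vertices and E = 2·87 = 174 edges.
By Euler's formula F = 2 − V + E = 2 − 88 + 174 = 88.

88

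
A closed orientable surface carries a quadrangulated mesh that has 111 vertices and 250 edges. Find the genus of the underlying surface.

Every face is a square and each edge borders two faces, so 4F = 2·250, giving F = 125.
χ = V − E + F = 111 − 250 + 125 = -14.
For a closed orientable surface χ = 2 − 2g, so g = (2 − (-14))/2 = 8.

8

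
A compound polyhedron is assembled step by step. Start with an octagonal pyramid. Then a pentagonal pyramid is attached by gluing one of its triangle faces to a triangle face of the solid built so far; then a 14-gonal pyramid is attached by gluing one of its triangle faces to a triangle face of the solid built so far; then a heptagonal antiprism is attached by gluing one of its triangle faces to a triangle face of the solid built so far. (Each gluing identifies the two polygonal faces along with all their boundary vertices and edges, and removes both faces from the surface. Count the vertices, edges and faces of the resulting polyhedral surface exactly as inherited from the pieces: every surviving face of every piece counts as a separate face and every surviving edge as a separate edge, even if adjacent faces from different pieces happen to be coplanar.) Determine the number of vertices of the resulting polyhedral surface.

35

An octagonal pyramid: V=9, E=16, F=9.
Attach a pentagonal pyramid (V=6, E=10, F=6) along a 3-gon: merge 3 vertices and 3 edges, delete both glued faces → V=12, E=23, F=13.
Attach a 14-gonal pyramid (V=15, E=28, F=15) along a 3-gon: merge 3 vertices and 3 edges, delete both glued faces → V=24, E=48, F=26.
Attach a heptagonal antiprism (V=14, E=28, F=16) along a 3-gon: merge 3 vertices and 3 edges, delete both glued faces → V=35, E=73, F=40.
Check: V − E + F = 35 − 73 + 40 = 2.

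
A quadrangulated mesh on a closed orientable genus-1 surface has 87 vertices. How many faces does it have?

χ = 2 − 2·1 = 0, and every face is a square so 4F = 2E.
V − E + F = 0 with E = 4F/2 gives 87 − (4/2 − 1)·F = 0, so F = 87 and E = 174.

87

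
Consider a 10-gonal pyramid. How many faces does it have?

11

A pyramid on an n-gon base has one n-gon and n triangles: V = 10 + 1 = 11, E = 2·10 = 20, F = 10 + 1 = 11.
Check: V − E + F = 11 − 20 + 11 = 2.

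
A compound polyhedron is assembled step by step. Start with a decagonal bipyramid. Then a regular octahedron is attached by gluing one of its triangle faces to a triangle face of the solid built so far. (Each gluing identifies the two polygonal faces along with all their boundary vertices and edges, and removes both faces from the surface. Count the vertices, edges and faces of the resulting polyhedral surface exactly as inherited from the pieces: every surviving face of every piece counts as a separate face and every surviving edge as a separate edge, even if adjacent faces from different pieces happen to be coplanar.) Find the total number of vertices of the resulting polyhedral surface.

A decagonal bipyramid: V=12, E=30, F=20.
Attach a regular octahedron (V=6, E=12, F=8) along a 3-gon: merge 3 vertices and 3 edges, delete both glued faces → V=15, E=39, F=26.
Check: V − E + F = 15 − 39 + 26 = 2.

15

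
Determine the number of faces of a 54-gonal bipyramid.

A bipyramid over an n-gon has 2n triangular faces and n + 2 vertices: V = 54 + 2 = 56, E = 3·54 = 162, F = 2·54 = 108.

108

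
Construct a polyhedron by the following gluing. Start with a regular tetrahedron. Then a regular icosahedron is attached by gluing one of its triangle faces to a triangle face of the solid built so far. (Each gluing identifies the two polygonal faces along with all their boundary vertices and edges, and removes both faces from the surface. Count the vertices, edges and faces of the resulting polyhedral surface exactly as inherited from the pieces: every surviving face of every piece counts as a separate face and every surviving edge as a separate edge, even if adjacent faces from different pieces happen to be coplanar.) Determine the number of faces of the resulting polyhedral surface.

22

A regular tetrahedron: V=4, E=6, F=4.
Attach a regular icosahedron (V=12, E=30, F=20) along a 3-gon: merge 3 vertices and 3 edges, delete both glued faces → V=13, E=33, F=22.
Check: V − E + F = 13 − 33 + 22 = 2.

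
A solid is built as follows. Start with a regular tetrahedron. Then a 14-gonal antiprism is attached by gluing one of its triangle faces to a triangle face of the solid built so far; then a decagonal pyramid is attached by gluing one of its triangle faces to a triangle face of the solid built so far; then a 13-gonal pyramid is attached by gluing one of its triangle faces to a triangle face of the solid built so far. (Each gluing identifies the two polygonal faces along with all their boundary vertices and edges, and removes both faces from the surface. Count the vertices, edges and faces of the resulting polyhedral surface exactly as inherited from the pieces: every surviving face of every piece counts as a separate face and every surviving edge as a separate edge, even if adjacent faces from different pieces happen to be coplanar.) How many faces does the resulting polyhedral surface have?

53

A regular tetrahedron: V=4, E=6, F=4.
Attach a 14-gonal antiprism (V=28, E=56, F=30) along a 3-gon: merge 3 vertices and 3 edges, delete both glued faces → V=29, E=59, F=32.
Attach a decagonal pyramid (V=11, E=20, F=11) along a 3-gon: merge 3 vertices and 3 edges, delete both glued faces → V=37, E=76, F=41.
Attach a 13-gonal pyramid (V=14, E=26, F=14) along a 3-gon: merge 3 vertices and 3 edges, delete both glued faces → V=48, E=99, F=53.
Check: V − E + F = 48 − 99 + 53 = 2.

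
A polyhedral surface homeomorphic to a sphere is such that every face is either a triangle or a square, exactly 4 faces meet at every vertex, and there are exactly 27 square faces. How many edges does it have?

Let x be the number of triangles; then F = 27 + x.
Edge–face incidences: 2E = 4·27 + 3·x = 108 + 3x.
Every vertex has degree 4, so 4V = 2E.
Euler: V − E + F = 2 ⇒ (2E)/4 − E + (27 + x) = 2.
Multiply by 8: 2·(2E) − 4·(2E) + 8·(27 + x) = 16, i.e. 216 + 8x − 2·(108 + 3x) = 16.
Collecting terms: 2x = 16, so x = 8.
Then 2E = 108 + 3·8 = 132, so E = 66, V = 2E/4 = 33, F = 27 + 8 = 35.

66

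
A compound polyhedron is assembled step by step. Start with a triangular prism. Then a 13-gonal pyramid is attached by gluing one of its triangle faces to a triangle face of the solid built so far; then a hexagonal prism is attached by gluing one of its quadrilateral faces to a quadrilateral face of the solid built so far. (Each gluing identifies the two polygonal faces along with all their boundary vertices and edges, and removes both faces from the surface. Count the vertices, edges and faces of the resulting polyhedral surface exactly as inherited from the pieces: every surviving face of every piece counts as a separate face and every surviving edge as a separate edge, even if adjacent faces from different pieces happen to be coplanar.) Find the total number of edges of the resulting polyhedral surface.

46

A triangular prism: V=6, E=9, F=5.
Attach a 13-gonal pyramid (V=14, E=26, F=14) along a 3-gon: merge 3 vertices and 3 edges, delete both glued faces → V=17, E=32, F=17.
Attach a hexagonal prism (V=12, E=18, F=8) along a 4-gon: merge 4 vertices and 4 edges, delete both glued faces → V=25, E=46, F=23.
Check: V − E + F = 25 − 46 + 23 = 2.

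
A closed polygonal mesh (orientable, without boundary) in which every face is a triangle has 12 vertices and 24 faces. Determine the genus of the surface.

1

Every face is a triangle, so 2E = 3·24 = 72, giving E = 36.
χ = V − E + F = 12 − 36 + 24 = 0.
For a closed orientable surface χ = 2 − 2g, so g = (2 − (0))/2 = 1.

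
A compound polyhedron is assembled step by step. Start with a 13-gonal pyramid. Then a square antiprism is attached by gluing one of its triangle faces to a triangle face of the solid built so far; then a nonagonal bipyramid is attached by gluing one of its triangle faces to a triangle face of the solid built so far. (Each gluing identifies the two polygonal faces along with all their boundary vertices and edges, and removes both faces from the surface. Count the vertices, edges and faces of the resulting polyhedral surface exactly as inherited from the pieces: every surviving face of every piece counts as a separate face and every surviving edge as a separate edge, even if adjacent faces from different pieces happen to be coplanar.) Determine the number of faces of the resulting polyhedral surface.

38

A 13-gonal pyramid: V=14, E=26, F=14.
Attach a square antiprism (V=8, E=16, F=10) along a 3-gon: merge 3 vertices and 3 edges, delete both glued faces → V=19, E=39, F=22.
Attach a nonagonal bipyramid (V=11, E=27, F=18) along a 3-gon: merge 3 vertices and 3 edges, delete both glued faces → V=27, E=63, F=38.
Check: V − E + F = 27 − 63 + 38 = 2.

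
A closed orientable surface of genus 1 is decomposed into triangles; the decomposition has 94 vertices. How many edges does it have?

χ = 2 − 2·1 = 0, and every face is a triangle so 3F = 2E.
V − E + F = 0 with E = 3F/2 gives 94 − (3/2 − 1)·F = 0, so F = 188 and E = 282.

282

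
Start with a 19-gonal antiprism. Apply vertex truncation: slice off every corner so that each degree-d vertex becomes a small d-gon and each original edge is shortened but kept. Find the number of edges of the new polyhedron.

The base solid has V = 38, E = 76, F = 40.
Truncation replaces each original edge-end by a new vertex, so V′ = 2E = 152.
Each original edge survives, and each old vertex of degree d contributes d new edges; summing degrees gives Σd = 2E, so E′ = E + 2E = 3E = 228.
Each original face survives and each original vertex becomes one new face: F′ = F + V = 78.

228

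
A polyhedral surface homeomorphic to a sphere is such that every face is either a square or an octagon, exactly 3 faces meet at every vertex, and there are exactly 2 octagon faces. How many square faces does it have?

Let x be the number of squares; then F = 2 + x.
Edge–face incidences: 2E = 8·2 + 4·x = 16 + 4x.
Every vertex has degree 3, so 3V = 2E.
Euler: V − E + F = 2 ⇒ (2E)/3 − E + (2 + x) = 2.
Multiply by 6: 2·(2E) − 3·(2E) + 6·(2 + x) = 12, i.e. 12 + 6x − (16 + 4x) = 12.
Collecting terms: 2x − 4 = 12, so 2x = 16, so x = 8.
Then 2E = 16 + 4·8 = 48, so E = 24, V = 2E/3 = 16, F = 2 + 8 = 10.

8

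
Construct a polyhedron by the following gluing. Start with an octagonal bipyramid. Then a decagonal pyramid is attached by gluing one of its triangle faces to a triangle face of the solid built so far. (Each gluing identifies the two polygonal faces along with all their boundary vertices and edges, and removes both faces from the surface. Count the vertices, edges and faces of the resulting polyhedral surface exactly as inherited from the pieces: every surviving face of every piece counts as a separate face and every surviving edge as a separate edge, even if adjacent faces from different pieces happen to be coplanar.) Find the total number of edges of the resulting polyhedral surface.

41

An octagonal bipyramid: V=10, E=24, F=16.
Attach a decagonal pyramid (V=11, E=20, F=11) along a 3-gon: merge 3 vertices and 3 edges, delete both glued faces → V=18, E=41, F=25.
Check: V − E + F = 18 − 41 + 25 = 2.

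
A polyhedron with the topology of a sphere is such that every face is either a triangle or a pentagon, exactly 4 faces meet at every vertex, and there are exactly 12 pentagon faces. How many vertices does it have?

Let x be the number of triangles; then F = 12 + x.
Edge–face incidences: 2E = 5·12 + 3·x = 60 + 3x.
Every vertex has degree 4, so 4V = 2E.
Euler: V − E + F = 2 ⇒ (2E)/4 − E + (12 + x) = 2.
Multiply by 8: 2·(2E) − 4·(2E) + 8·(12 + x) = 16, i.e. 96 + 8x − 2·(60 + 3x) = 16.
Collecting terms: 2x − 24 = 16, so 2x = 40, so x = 20.
Then 2E = 60 + 3·20 = 120, so E = 60, V = 2E/4 = 30, F = 12 + 20 = 32.

30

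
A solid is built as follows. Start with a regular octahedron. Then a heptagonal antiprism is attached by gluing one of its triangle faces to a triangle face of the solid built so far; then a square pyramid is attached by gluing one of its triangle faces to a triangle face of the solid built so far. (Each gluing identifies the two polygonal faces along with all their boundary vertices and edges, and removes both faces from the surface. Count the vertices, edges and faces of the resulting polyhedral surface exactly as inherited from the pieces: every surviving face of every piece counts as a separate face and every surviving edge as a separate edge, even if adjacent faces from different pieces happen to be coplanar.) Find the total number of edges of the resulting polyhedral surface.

A regular octahedron: V=6, E=12, F=8.
Attach a heptagonal antiprism (V=14, E=28, F=16) along a 3-gon: merge 3 vertices and 3 edges, delete both glued faces → V=17, E=37, F=22.
Attach a square pyramid (V=5, E=8, F=5) along a 3-gon: merge 3 vertices and 3 edges, delete both glued faces → V=19, E=42, F=25.
Check: V − E + F = 19 − 42 + 25 = 2.

42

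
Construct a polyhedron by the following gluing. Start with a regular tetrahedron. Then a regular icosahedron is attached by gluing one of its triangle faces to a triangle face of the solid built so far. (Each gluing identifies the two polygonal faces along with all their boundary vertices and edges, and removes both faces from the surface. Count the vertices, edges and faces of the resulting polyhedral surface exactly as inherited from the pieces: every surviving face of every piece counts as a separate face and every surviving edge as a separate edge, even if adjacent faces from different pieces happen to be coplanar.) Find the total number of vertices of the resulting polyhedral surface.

A regular tetrahedron: V=4, E=6, F=4.
Attach a regular icosahedron (V=12, E=30, F=20) along a 3-gon: merge 3 vertices and 3 edges, delete both glued faces → V=13, E=33, F=22.
Check: V − E + F = 13 − 33 + 22 = 2.

13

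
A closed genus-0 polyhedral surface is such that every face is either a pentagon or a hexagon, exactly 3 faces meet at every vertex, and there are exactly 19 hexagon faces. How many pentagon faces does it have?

Let x be the number of pentagons; then F = 19 + x.
Edge–face incidences: 2E = 6·19 + 5·x = 114 + 5x.
Every vertex has degree 3, so 3V = 2E.
Euler: V − E + F = 2 ⇒ (2E)/3 − E + (19 + x) = 2.
Multiply by 6: 2·(2E) − 3·(2E) + 6·(19 + x) = 12, i.e. 114 + 6x − (114 + 5x) = 12.
Collecting terms: x = 12.
Then 2E = 114 + 5·12 = 174, so E = 87, V = 2E/3 = 58, F = 19 + 12 = 31.

12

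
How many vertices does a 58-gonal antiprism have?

116

An antiprism on an n-gon has two n-gon caps and 2n triangles: V = 2·58 = 116, E = 4·58 = 232, F = 2·58 + 2 = 118.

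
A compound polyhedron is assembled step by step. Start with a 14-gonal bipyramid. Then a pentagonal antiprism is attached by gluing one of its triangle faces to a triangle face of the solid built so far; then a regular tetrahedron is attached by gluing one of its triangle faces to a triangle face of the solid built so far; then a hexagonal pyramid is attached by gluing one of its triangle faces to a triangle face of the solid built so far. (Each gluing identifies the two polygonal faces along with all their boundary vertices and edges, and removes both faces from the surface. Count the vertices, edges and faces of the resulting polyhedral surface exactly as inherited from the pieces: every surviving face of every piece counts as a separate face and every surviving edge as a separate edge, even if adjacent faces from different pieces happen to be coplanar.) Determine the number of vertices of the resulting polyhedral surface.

28

A 14-gonal bipyramid: V=16, E=42, F=28.
Attach a pentagonal antiprism (V=10, E=20, F=12) along a 3-gon: merge 3 vertices and 3 edges, delete both glued faces → V=23, E=59, F=38.
Attach a regular tetrahedron (V=4, E=6, F=4) along a 3-gon: merge 3 vertices and 3 edges, delete both glued faces → V=24, E=62, F=40.
Attach a hexagonal pyramid (V=7, E=12, F=7) along a 3-gon: merge 3 vertices and 3 edges, delete both glued faces → V=28, E=71, F=45.
Check: V − E + F = 28 − 71 + 45 = 2.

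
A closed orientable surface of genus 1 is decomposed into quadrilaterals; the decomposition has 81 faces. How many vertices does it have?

χ = 2 − 2·1 = 0, and every face is a square so 4F = 2E.
E = 4·81/2 = 162. Then V = 0 + E − F = 0 + 162 − 81 = 81.

81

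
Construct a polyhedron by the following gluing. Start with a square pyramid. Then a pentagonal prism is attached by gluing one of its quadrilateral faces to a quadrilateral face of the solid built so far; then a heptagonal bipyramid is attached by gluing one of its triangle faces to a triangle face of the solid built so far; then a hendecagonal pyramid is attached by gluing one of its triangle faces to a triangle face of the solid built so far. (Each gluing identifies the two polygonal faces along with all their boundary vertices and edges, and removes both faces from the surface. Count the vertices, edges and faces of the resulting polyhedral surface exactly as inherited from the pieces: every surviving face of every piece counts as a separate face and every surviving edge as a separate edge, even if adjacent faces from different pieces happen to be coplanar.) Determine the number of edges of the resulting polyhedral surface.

A square pyramid: V=5, E=8, F=5.
Attach a pentagonal prism (V=10, E=15, F=7) along a 4-gon: merge 4 vertices and 4 edges, delete both glued faces → V=11, E=19, F=10.
Attach a heptagonal bipyramid (V=9, E=21, F=14) along a 3-gon: merge 3 vertices and 3 edges, delete both glued faces → V=17, E=37, F=22.
Attach a hendecagonal pyramid (V=12, E=22, F=12) along a 3-gon: merge 3 vertices and 3 edges, delete both glued faces → V=26, E=56, F=32.
Check: V − E + F = 26 − 56 + 32 = 2.

56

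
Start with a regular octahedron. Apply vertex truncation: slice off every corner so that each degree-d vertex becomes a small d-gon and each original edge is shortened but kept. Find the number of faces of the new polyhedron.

The base solid has V = 6, E = 12, F = 8.
Truncation replaces each original edge-end by a new vertex, so V′ = 2E = 24.
Each original edge survives, and each old vertex of degree d contributes d new edges; summing degrees gives Σd = 2E, so E′ = E + 2E = 3E = 36.
Each original face survives and each original vertex becomes one new face: F′ = F + V = 14.

14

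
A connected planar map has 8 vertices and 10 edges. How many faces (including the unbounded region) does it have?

Euler's formula for a connected plane graph: V − E + F = 2, so F = 2 − 8 + 10 = 4.

4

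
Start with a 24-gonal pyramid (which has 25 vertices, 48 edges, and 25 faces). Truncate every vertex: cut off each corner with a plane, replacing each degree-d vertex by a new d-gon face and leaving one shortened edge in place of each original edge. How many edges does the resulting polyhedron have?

Truncation replaces each original edge-end by a new vertex, so V′ = 2E = 96.
Each original edge survives, and each old vertex of degree d contributes d new edges; summing degrees gives Σd = 2E, so E′ = E + 2E = 3E = 144.
Each original face survives and each original vertex becomes one new face: F′ = F + V = 50.

144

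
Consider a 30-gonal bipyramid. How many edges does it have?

A bipyramid over an n-gon has 2n triangular faces and n + 2 vertices: V = 30 + 2 = 32, E = 3·30 = 90, F = 2·30 = 60.

90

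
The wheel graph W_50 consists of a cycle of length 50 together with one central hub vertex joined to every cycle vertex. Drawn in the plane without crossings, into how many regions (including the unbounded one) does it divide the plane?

51

W_50 has V = 50 + 1 = 51 vertices and E = 2·50 = 100 edges.
By Euler's formula F = 2 − V + E = 2 − 51 + 100 = 51.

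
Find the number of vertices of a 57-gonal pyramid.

A pyramid on an n-gon base has one n-gon and n triangles: V = 57 + 1 = 58, E = 2·57 = 114, F = 57 + 1 = 58.

58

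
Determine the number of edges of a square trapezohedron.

The n-trapezohedron (dual of the n-antiprism) has V = 2·4 + 2 = 10, E = 4·4 = 16, F = 2·4 = 8.
Check: V − E + F = 10 − 16 + 8 = 2.

16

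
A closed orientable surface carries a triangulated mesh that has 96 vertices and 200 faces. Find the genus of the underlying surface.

Every face is a triangle, so 2E = 3·200 = 600, giving E = 300.
χ = V − E + F = 96 − 300 + 200 = -4.
For a closed orientable surface χ = 2 − 2g, so g = (2 − (-4))/2 = 3.

3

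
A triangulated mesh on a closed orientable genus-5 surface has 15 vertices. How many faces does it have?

46

χ = 2 − 2·5 = -8, and every face is a triangle so 3F = 2E.
V − E + F = -8 with E = 3F/2 gives 15 − (3/2 − 1)·F = -8, so F = 46 and E = 69.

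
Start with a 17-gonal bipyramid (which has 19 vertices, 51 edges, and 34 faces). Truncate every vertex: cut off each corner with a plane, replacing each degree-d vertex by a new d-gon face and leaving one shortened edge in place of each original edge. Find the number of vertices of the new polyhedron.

102

Truncation replaces each original edge-end by a new vertex, so V′ = 2E = 102.
Each original edge survives, and each old vertex of degree d contributes d new edges; summing degrees gives Σd = 2E, so E′ = E + 2E = 3E = 153.
Each original face survives and each original vertex becomes one new face: F′ = F + V = 53.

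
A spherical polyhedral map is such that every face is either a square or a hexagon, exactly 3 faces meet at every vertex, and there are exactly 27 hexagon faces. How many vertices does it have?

62

Let x be the number of squares; then F = 27 + x.
Edge–face incidences: 2E = 6·27 + 4·x = 162 + 4x.
Every vertex has degree 3, so 3V = 2E.
Euler: V − E + F = 2 ⇒ (2E)/3 − E + (27 + x) = 2.
Multiply by 6: 2·(2E) − 3·(2E) + 6·(27 + x) = 12, i.e. 162 + 6x − (162 + 4x) = 12.
Collecting terms: 2x = 12, so x = 6.
Then 2E = 162 + 4·6 = 186, so E = 93, V = 2E/3 = 62, F = 27 + 6 = 33.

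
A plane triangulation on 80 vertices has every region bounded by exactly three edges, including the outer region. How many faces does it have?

156

In a plane triangulation 3F = 2E and V − E + F = 2, so F = 2V − 4 = 2·80 − 4 = 156.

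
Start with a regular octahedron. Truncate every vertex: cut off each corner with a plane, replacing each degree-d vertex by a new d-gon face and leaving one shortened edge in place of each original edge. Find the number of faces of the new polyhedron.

The base solid has V = 6, E = 12, F = 8.
Truncation replaces each original edge-end by a new vertex, so V′ = 2E = 24.
Each original edge survives, and each old vertex of degree d contributes d new edges; summing degrees gives Σd = 2E, so E′ = E + 2E = 3E = 36.
Each original face survives and each original vertex becomes one new face: F′ = F + V = 14.

14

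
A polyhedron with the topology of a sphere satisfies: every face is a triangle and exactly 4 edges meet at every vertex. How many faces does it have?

8

Each face has 3 edges and each edge borders two faces, so 2E = 3F.
Each vertex has degree 4, so 4V = 2E and hence V = 3F/4.
Euler: V − E + F = 2 ⇒ (3F/4) − (3F/2) + F = 2.
Multiply by 8: (6 − 12 + 8)F = 16, i.e. 2F = 16.
So F = 8, E = 3·8/2 = 12, V = 3·8/4 = 6.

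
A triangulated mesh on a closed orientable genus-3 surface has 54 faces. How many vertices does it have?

23

χ = 2 − 2·3 = -4, and every face is a triangle so 3F = 2E.
E = 3·54/2 = 81. Then V = -4 + E − F = -4 + 81 − 54 = 23.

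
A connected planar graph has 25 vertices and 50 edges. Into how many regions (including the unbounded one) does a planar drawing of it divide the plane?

Euler's formula for a connected plane graph: V − E + F = 2, so F = 2 − 25 + 50 = 27.

27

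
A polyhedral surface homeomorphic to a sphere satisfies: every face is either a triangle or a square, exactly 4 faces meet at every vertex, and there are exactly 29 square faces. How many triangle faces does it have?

8

Let x be the number of triangles; then F = 29 + x.
Edge–face incidences: 2E = 4·29 + 3·x = 116 + 3x.
Every vertex has degree 4, so 4V = 2E.
Euler: V − E + F = 2 ⇒ (2E)/4 − E + (29 + x) = 2.
Multiply by 8: 2·(2E) − 4·(2E) + 8·(29 + x) = 16, i.e. 232 + 8x − 2·(116 + 3x) = 16.
Collecting terms: 2x = 16, so x = 8.
Then 2E = 116 + 3·8 = 140, so E = 70, V = 2E/4 = 35, F = 29 + 8 = 37.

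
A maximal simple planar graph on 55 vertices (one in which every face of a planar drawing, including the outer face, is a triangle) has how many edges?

159

In a plane triangulation 3F = 2E and V − E + F = 2, so E = 3V − 6 = 3·55 − 6 = 159.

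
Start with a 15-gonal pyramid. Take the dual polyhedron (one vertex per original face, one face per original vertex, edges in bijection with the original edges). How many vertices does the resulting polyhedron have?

16

The base solid has V = 16, E = 30, F = 16.
The dual swaps V and F and preserves E: V′ = F = 16, E′ = E = 30, F′ = V = 16.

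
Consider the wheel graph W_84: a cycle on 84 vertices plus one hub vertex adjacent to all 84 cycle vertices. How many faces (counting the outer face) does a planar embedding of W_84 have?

85

W_84 has V = 84 + 1 = 85 vertices and E = 2·84 = 168 edges.
By Euler's formula F = 2 − V + E = 2 − 85 + 168 = 85.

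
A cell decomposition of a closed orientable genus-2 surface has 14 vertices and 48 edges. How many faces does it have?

32

For a closed orientable surface of genus 2, χ = 2 − 2·2 = -2.
F = -2 − V + E = -2 − 14 + 48 = 32.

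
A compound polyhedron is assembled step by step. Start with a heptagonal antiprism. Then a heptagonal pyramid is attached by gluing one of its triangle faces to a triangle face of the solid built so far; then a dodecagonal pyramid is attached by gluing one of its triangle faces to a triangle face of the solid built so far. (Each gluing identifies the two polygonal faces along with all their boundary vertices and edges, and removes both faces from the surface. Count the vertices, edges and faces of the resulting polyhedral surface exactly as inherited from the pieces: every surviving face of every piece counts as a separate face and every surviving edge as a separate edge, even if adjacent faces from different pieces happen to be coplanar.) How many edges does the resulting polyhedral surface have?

A heptagonal antiprism: V=14, E=28, F=16.
Attach a heptagonal pyramid (V=8, E=14, F=8) along a 3-gon: merge 3 vertices and 3 edges, delete both glued faces → V=19, E=39, F=22.
Attach a dodecagonal pyramid (V=13, E=24, F=13) along a 3-gon: merge 3 vertices and 3 edges, delete both glued faces → V=29, E=60, F=33.
Check: V − E + F = 29 − 60 + 33 = 2.

60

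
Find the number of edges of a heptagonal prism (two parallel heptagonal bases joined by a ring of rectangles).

21

A prism on an n-gon has two n-gon bases and n rectangular sides: V = 2·7 = 14, E = 3·7 = 21, F = 7 + 2 = 9.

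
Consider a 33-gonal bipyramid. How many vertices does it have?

A bipyramid over an n-gon has 2n triangular faces and n + 2 vertices: V = 33 + 2 = 35, E = 3·33 = 99, F = 2·33 = 66.

35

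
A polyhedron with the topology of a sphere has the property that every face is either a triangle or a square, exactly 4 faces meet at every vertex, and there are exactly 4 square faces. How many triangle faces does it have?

Let x be the number of triangles; then F = 4 + x.
Edge–face incidences: 2E = 4·4 + 3·x = 16 + 3x.
Every vertex has degree 4, so 4V = 2E.
Euler: V − E + F = 2 ⇒ (2E)/4 − E + (4 + x) = 2.
Multiply by 8: 2·(2E) − 4·(2E) + 8·(4 + x) = 16, i.e. 32 + 8x − 2·(16 + 3x) = 16.
Collecting terms: 2x = 16, so x = 8.
Then 2E = 16 + 3·8 = 40, so E = 20, V = 2E/4 = 10, F = 4 + 8 = 12.

8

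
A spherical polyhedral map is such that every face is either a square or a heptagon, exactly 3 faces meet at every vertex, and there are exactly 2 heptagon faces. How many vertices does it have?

14

Let x be the number of squares; then F = 2 + x.
Edge–face incidences: 2E = 7·2 + 4·x = 14 + 4x.
Every vertex has degree 3, so 3V = 2E.
Euler: V − E + F = 2 ⇒ (2E)/3 − E + (2 + x) = 2.
Multiply by 6: 2·(2E) − 3·(2E) + 6·(2 + x) = 12, i.e. 12 + 6x − (14 + 4x) = 12.
Collecting terms: 2x − 2 = 12, so 2x = 14, so x = 7.
Then 2E = 14 + 4·7 = 42, so E = 21, V = 2E/3 = 14, F = 2 + 7 = 9.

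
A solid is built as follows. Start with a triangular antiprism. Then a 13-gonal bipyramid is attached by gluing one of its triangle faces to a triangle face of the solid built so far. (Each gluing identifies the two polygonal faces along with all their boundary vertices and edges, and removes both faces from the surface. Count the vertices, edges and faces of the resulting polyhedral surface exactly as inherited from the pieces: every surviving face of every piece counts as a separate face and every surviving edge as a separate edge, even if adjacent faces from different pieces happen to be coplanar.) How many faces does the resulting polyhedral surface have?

A triangular antiprism: V=6, E=12, F=8.
Attach a 13-gonal bipyramid (V=15, E=39, F=26) along a 3-gon: merge 3 vertices and 3 edges, delete both glued faces → V=18, E=48, F=32.
Check: V − E + F = 18 − 48 + 32 = 2.

32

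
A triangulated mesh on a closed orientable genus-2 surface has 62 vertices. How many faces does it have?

128

χ = 2 − 2·2 = -2, and every face is a triangle so 3F = 2E.
V − E + F = -2 with E = 3F/2 gives 62 − (3/2 − 1)·F = -2, so F = 128 and E = 192.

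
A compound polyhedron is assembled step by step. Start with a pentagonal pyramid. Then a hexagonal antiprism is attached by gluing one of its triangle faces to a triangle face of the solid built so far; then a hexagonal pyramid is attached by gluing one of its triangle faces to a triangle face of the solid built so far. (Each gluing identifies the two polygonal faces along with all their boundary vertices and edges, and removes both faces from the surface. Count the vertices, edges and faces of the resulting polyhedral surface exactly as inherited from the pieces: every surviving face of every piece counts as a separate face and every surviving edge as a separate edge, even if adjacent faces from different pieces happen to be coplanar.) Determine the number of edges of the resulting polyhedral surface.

A pentagonal pyramid: V=6, E=10, F=6.
Attach a hexagonal antiprism (V=12, E=24, F=14) along a 3-gon: merge 3 vertices and 3 edges, delete both glued faces → V=15, E=31, F=18.
Attach a hexagonal pyramid (V=7, E=12, F=7) along a 3-gon: merge 3 vertices and 3 edges, delete both glued faces → V=19, E=40, F=23.
Check: V − E + F = 19 − 40 + 23 = 2.

40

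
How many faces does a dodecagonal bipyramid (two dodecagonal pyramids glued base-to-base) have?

24

A bipyramid over an n-gon has 2n triangular faces and n + 2 vertices: V = 12 + 2 = 14, E = 3·12 = 36, F = 2·12 = 24.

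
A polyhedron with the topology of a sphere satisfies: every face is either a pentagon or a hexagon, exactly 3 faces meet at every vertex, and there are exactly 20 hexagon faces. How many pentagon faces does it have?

12

Let x be the number of pentagons; then F = 20 + x.
Edge–face incidences: 2E = 6·20 + 5·x = 120 + 5x.
Every vertex has degree 3, so 3V = 2E.
Euler: V − E + F = 2 ⇒ (2E)/3 − E + (20 + x) = 2.
Multiply by 6: 2·(2E) − 3·(2E) + 6·(20 + x) = 12, i.e. 120 + 6x − (120 + 5x) = 12.
Collecting terms: x = 12.
Then 2E = 120 + 5·12 = 180, so E = 90, V = 2E/3 = 60, F = 20 + 12 = 32.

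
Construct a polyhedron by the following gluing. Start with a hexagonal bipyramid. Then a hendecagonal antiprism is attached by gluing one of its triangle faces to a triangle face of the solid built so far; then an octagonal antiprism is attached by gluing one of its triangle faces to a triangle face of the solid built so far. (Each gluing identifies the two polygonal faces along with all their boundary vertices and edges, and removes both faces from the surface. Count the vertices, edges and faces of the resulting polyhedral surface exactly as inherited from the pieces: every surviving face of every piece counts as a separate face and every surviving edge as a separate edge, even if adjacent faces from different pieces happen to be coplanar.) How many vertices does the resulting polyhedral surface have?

40

A hexagonal bipyramid: V=8, E=18, F=12.
Attach a hendecagonal antiprism (V=22, E=44, F=24) along a 3-gon: merge 3 vertices and 3 edges, delete both glued faces → V=27, E=59, F=34.
Attach an octagonal antiprism (V=16, E=32, F=18) along a 3-gon: merge 3 vertices and 3 edges, delete both glued faces → V=40, E=88, F=50.
Check: V − E + F = 40 − 88 + 50 = 2.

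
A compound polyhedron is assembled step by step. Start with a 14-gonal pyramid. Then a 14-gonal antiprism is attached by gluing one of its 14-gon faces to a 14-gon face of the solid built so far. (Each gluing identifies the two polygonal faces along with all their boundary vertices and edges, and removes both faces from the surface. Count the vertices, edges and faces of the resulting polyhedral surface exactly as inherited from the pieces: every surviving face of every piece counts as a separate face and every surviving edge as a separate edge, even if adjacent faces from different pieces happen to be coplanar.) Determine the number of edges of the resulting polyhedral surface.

70

A 14-gonal pyramid: V=15, E=28, F=15.
Attach a 14-gonal antiprism (V=28, E=56, F=30) along a 14-gon: merge 14 vertices and 14 edges, delete both glued faces → V=29, E=70, F=43.
Check: V − E + F = 29 − 70 + 43 = 2.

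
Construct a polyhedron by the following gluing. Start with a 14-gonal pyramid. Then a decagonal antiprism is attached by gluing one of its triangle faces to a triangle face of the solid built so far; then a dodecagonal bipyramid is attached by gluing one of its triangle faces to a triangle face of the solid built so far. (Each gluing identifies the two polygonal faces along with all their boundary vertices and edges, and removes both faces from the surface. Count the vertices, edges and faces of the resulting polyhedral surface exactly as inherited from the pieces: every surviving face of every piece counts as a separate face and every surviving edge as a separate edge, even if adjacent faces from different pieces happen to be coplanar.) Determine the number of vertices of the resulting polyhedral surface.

A 14-gonal pyramid: V=15, E=28, F=15.
Attach a decagonal antiprism (V=20, E=40, F=22) along a 3-gon: merge 3 vertices and 3 edges, delete both glued faces → V=32, E=65, F=35.
Attach a dodecagonal bipyramid (V=14, E=36, F=24) along a 3-gon: merge 3 vertices and 3 edges, delete both glued faces → V=43, E=98, F=57.
Check: V − E + F = 43 − 98 + 57 = 2.

43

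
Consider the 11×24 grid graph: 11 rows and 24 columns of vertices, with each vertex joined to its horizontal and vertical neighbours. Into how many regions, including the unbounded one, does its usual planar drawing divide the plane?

The grid has V = 11·24 = 264 vertices and E = 11·23 + 24·10 = 493 edges.
F = 2 − V + E = 2 − 264 + 493 = 231.

231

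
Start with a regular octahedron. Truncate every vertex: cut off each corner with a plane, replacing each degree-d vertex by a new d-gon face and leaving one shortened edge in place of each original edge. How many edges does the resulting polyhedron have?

36

The base solid has V = 6, E = 12, F = 8.
Truncation replaces each original edge-end by a new vertex, so V′ = 2E = 24.
Each original edge survives, and each old vertex of degree d contributes d new edges; summing degrees gives Σd = 2E, so E′ = E + 2E = 3E = 36.
Each original face survives and each original vertex becomes one new face: F′ = F + V = 14.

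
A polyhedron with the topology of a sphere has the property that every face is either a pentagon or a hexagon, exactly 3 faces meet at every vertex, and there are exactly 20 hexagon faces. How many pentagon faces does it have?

12

Let x be the number of pentagons; then F = 20 + x.
Edge–face incidences: 2E = 6·20 + 5·x = 120 + 5x.
Every vertex has degree 3, so 3V = 2E.
Euler: V − E + F = 2 ⇒ (2E)/3 − E + (20 + x) = 2.
Multiply by 6: 2·(2E) − 3·(2E) + 6·(20 + x) = 12, i.e. 120 + 6x − (120 + 5x) = 12.
Collecting terms: x = 12.
Then 2E = 120 + 5·12 = 180, so E = 90, V = 2E/3 = 60, F = 20 + 12 = 32.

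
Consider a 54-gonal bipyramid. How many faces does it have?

108

A bipyramid over an n-gon has 2n triangular faces and n + 2 vertices: V = 54 + 2 = 56, E = 3·54 = 162, F = 2·54 = 108.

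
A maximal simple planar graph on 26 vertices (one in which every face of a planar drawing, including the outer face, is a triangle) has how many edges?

72

In a plane triangulation 3F = 2E and V − E + F = 2, so E = 3V − 6 = 3·26 − 6 = 72.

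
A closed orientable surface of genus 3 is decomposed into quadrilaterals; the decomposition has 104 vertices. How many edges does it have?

χ = 2 − 2·3 = -4, and every face is a square so 4F = 2E.
V − E + F = -4 with E = 4F/2 gives 104 − (4/2 − 1)·F = -4, so F = 108 and E = 216.

216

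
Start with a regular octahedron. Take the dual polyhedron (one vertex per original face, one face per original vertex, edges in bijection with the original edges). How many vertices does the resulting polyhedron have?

8

The base solid has V = 6, E = 12, F = 8.
The dual swaps V and F and preserves E: V′ = F = 8, E′ = E = 12, F′ = V = 6.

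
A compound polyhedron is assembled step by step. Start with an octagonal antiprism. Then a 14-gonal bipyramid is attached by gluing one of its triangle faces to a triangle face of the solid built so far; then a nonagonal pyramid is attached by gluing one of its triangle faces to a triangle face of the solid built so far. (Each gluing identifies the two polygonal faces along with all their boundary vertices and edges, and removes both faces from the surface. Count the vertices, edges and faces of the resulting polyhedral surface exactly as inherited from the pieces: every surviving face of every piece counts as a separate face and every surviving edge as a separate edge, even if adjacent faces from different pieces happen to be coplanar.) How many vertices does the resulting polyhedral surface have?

36

An octagonal antiprism: V=16, E=32, F=18.
Attach a 14-gonal bipyramid (V=16, E=42, F=28) along a 3-gon: merge 3 vertices and 3 edges, delete both glued faces → V=29, E=71, F=44.
Attach a nonagonal pyramid (V=10, E=18, F=10) along a 3-gon: merge 3 vertices and 3 edges, delete both glued faces → V=36, E=86, F=52.
Check: V − E + F = 36 − 86 + 52 = 2.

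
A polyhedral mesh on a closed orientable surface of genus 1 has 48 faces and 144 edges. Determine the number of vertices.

For a closed orientable surface of genus 1, χ = 2 − 2·1 = 0.
V = 0 + E − F = 0 + 144 − 48 = 96.

96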